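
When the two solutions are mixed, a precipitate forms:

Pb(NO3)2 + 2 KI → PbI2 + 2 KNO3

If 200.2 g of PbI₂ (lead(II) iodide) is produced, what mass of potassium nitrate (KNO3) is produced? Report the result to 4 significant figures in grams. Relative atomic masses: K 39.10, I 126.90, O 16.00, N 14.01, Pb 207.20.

M(PbI2) = 207.20 + 2(126.90) = 461.00 g/mol.
M(KNO3) = 39.10 + 14.01 + 3(16.00) = 101.11 g/mol.
n(PbI2) = 200.20 g / 461.00 g/mol = 0.43427 mol.
From the equation the PbI2:KNO3 mole ratio is 1:2, so n(KNO3) = 0.43427 × 2/1 = 0.86855 mol.
Mass of KNO3 = 0.86855 mol × 101.11 g/mol = 87.819 g.

87.82 g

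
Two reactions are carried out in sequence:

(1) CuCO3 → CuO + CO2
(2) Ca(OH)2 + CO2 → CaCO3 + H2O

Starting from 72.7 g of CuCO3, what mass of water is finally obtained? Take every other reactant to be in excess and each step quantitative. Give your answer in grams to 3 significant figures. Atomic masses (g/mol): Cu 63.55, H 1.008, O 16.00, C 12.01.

10.6 g

M(CuCO3) = 63.55 + 12.01 + 3(16.00) = 123.56 g/mol.
M(H2O) = 2(1.008) + 16.00 = 18.016 g/mol.
n(CuCO3) = 72.70 / 123.56 = 0.5884 mol.
Step 1 gives a 1:1 ratio of CuCO3 to CO2, so n(CO2) = 0.5884 mol.
In step 2 the CO2:H2O ratio is 1:1, so n(H2O) = 0.5884 mol.
Mass of H2O = 0.5884 × 18.016 = 10.60 g.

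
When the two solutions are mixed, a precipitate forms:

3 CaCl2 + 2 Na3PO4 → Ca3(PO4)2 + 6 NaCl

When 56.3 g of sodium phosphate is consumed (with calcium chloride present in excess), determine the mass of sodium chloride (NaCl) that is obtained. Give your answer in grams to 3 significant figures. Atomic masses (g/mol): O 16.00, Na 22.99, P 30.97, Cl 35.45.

60.2 g

M(Na3PO4) = 3(22.99) + 30.97 + 4(16.00) = 163.94 g/mol.
M(NaCl) = 22.99 + 35.45 = 58.44 g/mol.
n(Na3PO4) = 56.30 g / 163.94 g/mol = 0.3434 mol.
From the equation the Na3PO4:NaCl mole ratio is 2:6, so n(NaCl) = 0.3434 × 6/2 = 1.030 mol.
Mass of NaCl = 1.030 mol × 58.44 g/mol = 60.21 g.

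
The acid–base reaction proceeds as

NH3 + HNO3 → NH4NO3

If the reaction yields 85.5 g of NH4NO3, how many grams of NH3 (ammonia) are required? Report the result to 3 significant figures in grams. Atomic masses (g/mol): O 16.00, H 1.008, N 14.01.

18.2 g

M(NH4NO3) = 2(14.01) + 4(1.008) + 3(16.00) = 80.052 g/mol.
M(NH3) = 14.01 + 3(1.008) = 17.034 g/mol.
n(NH4NO3) = 85.50 g / 80.052 g/mol = 1.068 mol.
From the equation the NH4NO3:NH3 mole ratio is 1:1, so n(NH3) = 1.068 × 1/1 = 1.068 mol.
Mass of NH3 = 1.068 mol × 17.034 g/mol = 18.19 g.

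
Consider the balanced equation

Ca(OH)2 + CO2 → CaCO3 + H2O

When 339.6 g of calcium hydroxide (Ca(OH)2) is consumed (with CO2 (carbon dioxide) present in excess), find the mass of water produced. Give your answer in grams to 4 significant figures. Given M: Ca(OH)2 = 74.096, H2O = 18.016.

82.57 g

n(Ca(OH)2) = 339.60 g / 74.096 g/mol = 4.5832 mol.
From the equation the Ca(OH)2:H2O mole ratio is 1:1, so n(H2O) = 4.5832 × 1/1 = 4.5832 mol.
Mass of H2O = 4.5832 mol × 18.016 g/mol = 82.572 g.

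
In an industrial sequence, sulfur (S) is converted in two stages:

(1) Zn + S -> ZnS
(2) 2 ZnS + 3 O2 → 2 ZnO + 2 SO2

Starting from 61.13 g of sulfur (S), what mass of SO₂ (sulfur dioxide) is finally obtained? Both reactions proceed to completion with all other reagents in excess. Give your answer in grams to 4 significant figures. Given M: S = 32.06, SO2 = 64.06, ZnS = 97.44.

122.1 g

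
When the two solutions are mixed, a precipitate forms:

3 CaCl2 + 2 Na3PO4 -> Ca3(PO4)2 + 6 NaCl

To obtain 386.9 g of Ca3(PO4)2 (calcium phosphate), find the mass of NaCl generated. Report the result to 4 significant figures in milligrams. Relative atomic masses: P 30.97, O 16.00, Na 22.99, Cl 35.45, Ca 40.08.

437400 mg

M(Ca3(PO4)2) = 3(40.08) + 2(30.97) + 8(16.00) = 310.18 g/mol.
M(NaCl) = 22.99 + 35.45 = 58.44 g/mol.
n(Ca3(PO4)2) = 386.90 g / 310.18 g/mol = 1.2473 mol.
From the equation the Ca3(PO4)2:NaCl mole ratio is 1:6, so n(NaCl) = 1.2473 × 6/1 = 7.4840 mol.
Mass of NaCl = 7.4840 mol × 58.44 g/mol = 437.37 g.
Converting to mg: 437.37 g = 437400 mg.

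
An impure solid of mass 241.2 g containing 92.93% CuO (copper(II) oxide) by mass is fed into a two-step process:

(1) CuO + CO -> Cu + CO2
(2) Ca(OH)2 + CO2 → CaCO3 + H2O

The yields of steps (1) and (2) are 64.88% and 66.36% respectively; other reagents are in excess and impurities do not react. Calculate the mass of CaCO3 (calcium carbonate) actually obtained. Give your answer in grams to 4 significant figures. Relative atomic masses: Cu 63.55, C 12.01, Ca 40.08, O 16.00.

Pure CuO = 241.2 × 0.9293 = 224.15 g.
M(CuO) = 63.55 + 16.00 = 79.55 g/mol.
M(CaCO3) = 40.08 + 12.01 + 3(16.00) = 100.09 g/mol.
n(CuO) = 224.15 / 79.55 = 2.8177 mol.
Step 1 (CuO:CO2 = 1:1): theoretical n(CO2) = 2.8177 mol; at 64.88% yield, n(CO2) = 1.8281 mol.
Step 2 (CO2:CaCO3 = 1:1): theoretical n(CaCO3) = 1.8281 mol, so theoretical mass = 1.8281 × 100.09 = 182.98 g.
At 66.36% yield, actual mass of CaCO3 = 182.98 × 0.6636 = 121.42 g.

121.4 g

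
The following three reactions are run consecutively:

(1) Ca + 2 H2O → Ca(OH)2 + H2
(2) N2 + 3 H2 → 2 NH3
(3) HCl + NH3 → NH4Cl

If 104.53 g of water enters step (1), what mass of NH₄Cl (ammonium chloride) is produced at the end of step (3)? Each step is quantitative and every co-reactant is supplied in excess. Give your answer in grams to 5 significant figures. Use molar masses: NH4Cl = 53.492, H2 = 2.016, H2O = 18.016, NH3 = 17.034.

n(H2O) = 104.53 / 18.016 = 5.80206 mol.
Reaction (1): H2O→H2 ratio 2:1 ⇒ n(H2) = 2.90103 mol.
Reaction (2): H2→NH3 ratio 3:2 ⇒ n(NH3) = 1.93402 mol.
Reaction (3): NH3→NH4Cl ratio 1:1 ⇒ n(NH4Cl) = 1.93402 mol.
Mass of NH4Cl = 1.93402 × 53.492 = 103.455 g.

103.45 g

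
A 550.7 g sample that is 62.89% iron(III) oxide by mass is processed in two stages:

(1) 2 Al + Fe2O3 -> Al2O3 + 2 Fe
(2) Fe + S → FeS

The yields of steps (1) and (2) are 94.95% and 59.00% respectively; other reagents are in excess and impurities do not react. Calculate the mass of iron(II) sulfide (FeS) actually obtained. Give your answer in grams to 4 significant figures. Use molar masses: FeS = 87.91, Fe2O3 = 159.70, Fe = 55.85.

213.6 g

Pure Fe2O3 = 550.7 × 0.6289 = 346.34 g.
n(Fe2O3) = 346.34 / 159.70 = 2.1687 mol.
Step 1 (Fe2O3:Fe = 1:2): theoretical n(Fe) = 4.3373 mol; at 94.95% yield, n(Fe) = 4.1183 mol.
Step 2 (Fe:FeS = 1:1): theoretical n(FeS) = 4.1183 mol, so theoretical mass = 4.1183 × 87.91 = 362.04 g.
At 59.00% yield, actual mass of FeS = 362.04 × 0.5900 = 213.60 g.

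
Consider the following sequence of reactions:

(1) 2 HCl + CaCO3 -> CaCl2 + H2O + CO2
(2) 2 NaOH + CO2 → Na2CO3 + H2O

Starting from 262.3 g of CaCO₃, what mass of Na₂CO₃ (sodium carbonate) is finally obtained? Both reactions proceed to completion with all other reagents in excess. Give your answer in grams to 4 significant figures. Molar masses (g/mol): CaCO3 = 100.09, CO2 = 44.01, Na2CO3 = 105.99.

277.8 g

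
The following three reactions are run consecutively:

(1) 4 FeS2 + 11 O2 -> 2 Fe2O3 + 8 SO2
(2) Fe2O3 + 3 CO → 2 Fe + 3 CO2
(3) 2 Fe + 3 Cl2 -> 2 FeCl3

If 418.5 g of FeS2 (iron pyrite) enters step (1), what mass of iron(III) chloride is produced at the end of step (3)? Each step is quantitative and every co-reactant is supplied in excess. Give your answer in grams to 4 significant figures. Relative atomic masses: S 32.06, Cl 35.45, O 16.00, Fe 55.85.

M(FeS2) = 55.85 + 2(32.06) = 119.97 g/mol.
M(FeCl3) = 55.85 + 3(35.45) = 162.20 g/mol.
n(FeS2) = 418.5 / 119.97 = 3.4884 mol.
Reaction (1): FeS2→Fe2O3 ratio 4:2 ⇒ n(Fe2O3) = 1.7442 mol.
Reaction (2): Fe2O3→Fe ratio 1:2 ⇒ n(Fe) = 3.4884 mol.
Reaction (3): Fe→FeCl3 ratio 2:2 ⇒ n(FeCl3) = 3.4884 mol.
Mass of FeCl3 = 3.4884 × 162.20 = 565.81 g.

565.8 g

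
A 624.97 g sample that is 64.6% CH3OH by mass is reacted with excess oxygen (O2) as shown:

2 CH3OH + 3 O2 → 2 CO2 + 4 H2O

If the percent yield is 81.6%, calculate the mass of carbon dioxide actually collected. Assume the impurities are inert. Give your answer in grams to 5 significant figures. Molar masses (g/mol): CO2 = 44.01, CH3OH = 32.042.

452.49 g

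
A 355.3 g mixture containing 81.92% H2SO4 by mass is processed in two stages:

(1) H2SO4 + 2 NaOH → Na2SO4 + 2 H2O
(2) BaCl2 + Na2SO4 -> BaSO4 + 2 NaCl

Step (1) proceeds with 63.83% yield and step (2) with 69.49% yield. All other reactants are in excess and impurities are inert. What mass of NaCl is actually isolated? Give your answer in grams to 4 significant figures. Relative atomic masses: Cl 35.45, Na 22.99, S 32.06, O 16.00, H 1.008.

153.9 g

Pure H2SO4 = 355.3 × 0.8192 = 291.06 g.
M(H2SO4) = 2(1.008) + 32.06 + 4(16.00) = 98.076 g/mol.
M(NaCl) = 22.99 + 35.45 = 58.44 g/mol.
n(H2SO4) = 291.06 / 98.076 = 2.9677 mol.
Step 1 (H2SO4:Na2SO4 = 1:1): theoretical n(Na2SO4) = 2.9677 mol; at 63.83% yield, n(Na2SO4) = 1.8943 mol.
Step 2 (Na2SO4:NaCl = 1:2): theoretical n(NaCl) = 3.7886 mol, so theoretical mass = 3.7886 × 58.44 = 221.41 g.
At 69.49% yield, actual mass of NaCl = 221.41 × 0.6949 = 153.85 g.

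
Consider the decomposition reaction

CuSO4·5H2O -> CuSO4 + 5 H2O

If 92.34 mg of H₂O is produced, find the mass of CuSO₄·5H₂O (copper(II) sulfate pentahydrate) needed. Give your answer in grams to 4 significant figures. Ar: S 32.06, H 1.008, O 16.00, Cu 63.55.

M(H2O) = 2(1.008) + 16.00 = 18.016 g/mol.
M(CuSO4·5H2O) = 63.55 + 32.06 + 9(16.00) + 10(1.008) = 249.69 g/mol.
Convert: 92.34 mg = 0.092340 g.
n(H2O) = 0.092340 g / 18.016 g/mol = 0.0051254 mol.
From the equation the H2O:CuSO4·5H2O mole ratio is 5:1, so n(CuSO4·5H2O) = 0.0051254 × 1/5 = 0.0010251 mol.
Mass of CuSO4·5H2O = 0.0010251 mol × 249.69 g/mol = 0.25595 g.

0.2560 g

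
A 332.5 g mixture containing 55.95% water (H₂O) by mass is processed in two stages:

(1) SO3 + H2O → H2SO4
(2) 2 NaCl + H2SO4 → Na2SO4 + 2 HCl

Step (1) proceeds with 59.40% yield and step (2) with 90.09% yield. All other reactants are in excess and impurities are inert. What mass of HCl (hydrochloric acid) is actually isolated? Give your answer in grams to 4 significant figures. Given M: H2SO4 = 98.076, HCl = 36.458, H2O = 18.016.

402.9 g

Pure H2O = 332.5 × 0.5595 = 186.03 g.
n(H2O) = 186.03 / 18.016 = 10.326 mol.
Step 1 (H2O:H2SO4 = 1:1): theoretical n(H2SO4) = 10.326 mol; at 59.40% yield, n(H2SO4) = 6.1337 mol.
Step 2 (H2SO4:HCl = 1:2): theoretical n(HCl) = 12.267 mol, so theoretical mass = 12.267 × 36.458 = 447.24 g.
At 90.09% yield, actual mass of HCl = 447.24 × 0.9009 = 402.92 g.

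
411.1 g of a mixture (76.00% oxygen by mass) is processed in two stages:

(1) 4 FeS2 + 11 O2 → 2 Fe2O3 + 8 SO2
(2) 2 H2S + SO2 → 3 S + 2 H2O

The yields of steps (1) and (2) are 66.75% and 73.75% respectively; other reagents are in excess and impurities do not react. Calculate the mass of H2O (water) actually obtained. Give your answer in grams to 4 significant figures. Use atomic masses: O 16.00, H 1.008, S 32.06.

Pure O2 = 411.1 × 0.7600 = 312.44 g.
M(O2) = 2(16.00) = 32.00 g/mol.
M(H2O) = 2(1.008) + 16.00 = 18.016 g/mol.
n(O2) = 312.44 / 32.00 = 9.7636 mol.
Step 1 (O2:SO2 = 11:8): theoretical n(SO2) = 7.1008 mol; at 66.75% yield, n(SO2) = 4.7398 mol.
Step 2 (SO2:H2O = 1:2): theoretical n(H2O) = 9.4796 mol, so theoretical mass = 9.4796 × 18.016 = 170.78 g.
At 73.75% yield, actual mass of H2O = 170.78 × 0.7375 = 125.95 g.

126.0 g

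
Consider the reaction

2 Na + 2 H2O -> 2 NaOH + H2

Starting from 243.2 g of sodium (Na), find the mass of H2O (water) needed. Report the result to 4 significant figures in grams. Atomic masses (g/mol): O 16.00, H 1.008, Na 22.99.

M(Na) = 22.99 g/mol.
M(H2O) = 2(1.008) + 16.00 = 18.016 g/mol.
n(Na) = 243.20 g / 22.99 g/mol = 10.579 mol.
From the equation the Na:H2O mole ratio is 2:2, so n(H2O) = 10.579 × 2/2 = 10.579 mol.
Mass of H2O = 10.579 mol × 18.016 g/mol = 190.58 g.

190.6 g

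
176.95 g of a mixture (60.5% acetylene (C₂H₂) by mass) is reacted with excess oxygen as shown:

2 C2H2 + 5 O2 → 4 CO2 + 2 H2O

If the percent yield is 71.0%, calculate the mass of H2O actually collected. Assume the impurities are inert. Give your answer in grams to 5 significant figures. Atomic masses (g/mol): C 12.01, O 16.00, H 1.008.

52.595 g

Pure C2H2 available = 176.95 g × 0.605 = 107.055 g.
M(C2H2) = 2(12.01) + 2(1.008) = 26.036 g/mol.
M(H2O) = 2(1.008) + 16.00 = 18.016 g/mol.
n(C2H2) = 107.055 g / 26.036 g/mol = 4.11180 mol.
From the equation the C2H2:H2O mole ratio is 2:2, so n(H2O) = 4.11180 × 2/2 = 4.11180 mol.
Mass of H2O = 4.11180 mol × 18.016 g/mol = 74.0781 g.
Actual mass collected = 74.0781 g × 0.710 = 52.5955 g.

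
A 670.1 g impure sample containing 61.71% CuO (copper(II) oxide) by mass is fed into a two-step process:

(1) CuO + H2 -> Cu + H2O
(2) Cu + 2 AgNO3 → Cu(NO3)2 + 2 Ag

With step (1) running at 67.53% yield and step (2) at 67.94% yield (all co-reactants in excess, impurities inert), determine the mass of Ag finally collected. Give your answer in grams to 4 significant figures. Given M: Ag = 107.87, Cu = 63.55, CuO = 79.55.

514.5 g

Pure CuO = 670.1 × 0.6171 = 413.52 g.
n(CuO) = 413.52 / 79.55 = 5.1982 mol.
Step 1 (CuO:Cu = 1:1): theoretical n(Cu) = 5.1982 mol; at 67.53% yield, n(Cu) = 3.5104 mol.
Step 2 (Cu:Ag = 1:2): theoretical n(Ag) = 7.0207 mol, so theoretical mass = 7.0207 × 107.87 = 757.33 g.
At 67.94% yield, actual mass of Ag = 757.33 × 0.6794 = 514.53 g.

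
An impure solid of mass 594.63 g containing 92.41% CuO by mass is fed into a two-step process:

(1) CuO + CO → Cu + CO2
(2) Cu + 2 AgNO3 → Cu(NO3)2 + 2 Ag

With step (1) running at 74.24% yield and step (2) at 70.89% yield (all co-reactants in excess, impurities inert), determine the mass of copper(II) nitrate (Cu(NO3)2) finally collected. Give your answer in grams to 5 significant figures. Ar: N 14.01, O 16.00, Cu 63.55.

Pure CuO = 594.63 × 0.9241 = 549.498 g.
M(CuO) = 63.55 + 16.00 = 79.55 g/mol.
M(Cu(NO3)2) = 63.55 + 2(14.01) + 6(16.00) = 187.57 g/mol.
n(CuO) = 549.498 / 79.55 = 6.90757 mol.
Step 1 (CuO:Cu = 1:1): theoretical n(Cu) = 6.90757 mol; at 74.24% yield, n(Cu) = 5.12818 mol.
Step 2 (Cu:Cu(NO3)2 = 1:1): theoretical n(Cu(NO3)2) = 5.12818 mol, so theoretical mass = 5.12818 × 187.57 = 961.893 g.
At 70.89% yield, actual mass of Cu(NO3)2 = 961.893 × 0.7089 = 681.886 g.

681.89 g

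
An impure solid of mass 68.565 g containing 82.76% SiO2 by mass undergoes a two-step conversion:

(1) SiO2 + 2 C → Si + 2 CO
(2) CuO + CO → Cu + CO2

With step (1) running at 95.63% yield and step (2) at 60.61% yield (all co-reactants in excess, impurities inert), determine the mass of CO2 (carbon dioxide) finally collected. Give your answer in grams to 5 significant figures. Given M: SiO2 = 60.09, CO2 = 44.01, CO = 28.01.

Pure SiO2 = 68.565 × 0.8276 = 56.7444 g.
n(SiO2) = 56.7444 / 60.09 = 0.944323 mol.
Step 1 (SiO2:CO = 1:2): theoretical n(CO) = 1.88865 mol; at 95.63% yield, n(CO) = 1.80611 mol.
Step 2 (CO:CO2 = 1:1): theoretical n(CO2) = 1.80611 mol, so theoretical mass = 1.80611 × 44.01 = 79.4870 g.
At 60.61% yield, actual mass of CO2 = 79.4870 × 0.6061 = 48.1771 g.

48.177 g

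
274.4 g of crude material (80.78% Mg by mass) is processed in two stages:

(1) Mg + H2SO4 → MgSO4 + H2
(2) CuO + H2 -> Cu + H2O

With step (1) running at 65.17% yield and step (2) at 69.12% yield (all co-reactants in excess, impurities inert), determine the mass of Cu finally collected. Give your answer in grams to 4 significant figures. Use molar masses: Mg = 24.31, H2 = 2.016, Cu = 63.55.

Pure Mg = 274.4 × 0.8078 = 221.66 g.
n(Mg) = 221.66 / 24.31 = 9.1181 mol.
Step 1 (Mg:H2 = 1:1): theoretical n(H2) = 9.1181 mol; at 65.17% yield, n(H2) = 5.9422 mol.
Step 2 (H2:Cu = 1:1): theoretical n(Cu) = 5.9422 mol, so theoretical mass = 5.9422 × 63.55 = 377.63 g.
At 69.12% yield, actual mass of Cu = 377.63 × 0.6912 = 261.02 g.

261.0 g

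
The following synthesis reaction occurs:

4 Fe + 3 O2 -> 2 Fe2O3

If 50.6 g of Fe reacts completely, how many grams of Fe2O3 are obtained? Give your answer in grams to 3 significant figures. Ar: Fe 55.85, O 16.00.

72.3 g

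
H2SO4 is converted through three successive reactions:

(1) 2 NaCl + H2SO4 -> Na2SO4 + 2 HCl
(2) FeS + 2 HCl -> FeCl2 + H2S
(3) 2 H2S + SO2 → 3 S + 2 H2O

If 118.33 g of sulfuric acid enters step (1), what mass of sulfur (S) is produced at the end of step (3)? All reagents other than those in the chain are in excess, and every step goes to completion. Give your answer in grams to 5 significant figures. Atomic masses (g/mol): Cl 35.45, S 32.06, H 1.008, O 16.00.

58.021 g

M(H2SO4) = 2(1.008) + 32.06 + 4(16.00) = 98.076 g/mol.
M(S) = 32.06 g/mol.
n(H2SO4) = 118.33 / 98.076 = 1.20651 mol.
Reaction (1): H2SO4→HCl ratio 1:2 ⇒ n(HCl) = 2.41303 mol.
Reaction (2): HCl→H2S ratio 2:1 ⇒ n(H2S) = 1.20651 mol.
Reaction (3): H2S→S ratio 2:3 ⇒ n(S) = 1.80977 mol.
Mass of S = 1.80977 × 32.06 = 58.0212 g.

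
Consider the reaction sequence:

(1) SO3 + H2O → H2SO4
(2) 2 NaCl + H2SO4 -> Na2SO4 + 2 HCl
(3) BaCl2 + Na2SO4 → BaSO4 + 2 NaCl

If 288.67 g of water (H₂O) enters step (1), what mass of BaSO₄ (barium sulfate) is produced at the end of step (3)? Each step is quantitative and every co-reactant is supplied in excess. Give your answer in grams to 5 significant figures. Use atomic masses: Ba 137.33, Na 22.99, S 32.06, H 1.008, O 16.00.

3739.6 g

M(H2O) = 2(1.008) + 16.00 = 18.016 g/mol.
M(BaSO4) = 137.33 + 32.06 + 4(16.00) = 233.39 g/mol.
n(H2O) = 288.67 / 18.016 = 16.0230 mol.
Reaction (1): H2O→H2SO4 ratio 1:1 ⇒ n(H2SO4) = 16.0230 mol.
Reaction (2): H2SO4→Na2SO4 ratio 1:1 ⇒ n(Na2SO4) = 16.0230 mol.
Reaction (3): Na2SO4→BaSO4 ratio 1:1 ⇒ n(BaSO4) = 16.0230 mol.
Mass of BaSO4 = 16.0230 × 233.39 = 3739.60 g.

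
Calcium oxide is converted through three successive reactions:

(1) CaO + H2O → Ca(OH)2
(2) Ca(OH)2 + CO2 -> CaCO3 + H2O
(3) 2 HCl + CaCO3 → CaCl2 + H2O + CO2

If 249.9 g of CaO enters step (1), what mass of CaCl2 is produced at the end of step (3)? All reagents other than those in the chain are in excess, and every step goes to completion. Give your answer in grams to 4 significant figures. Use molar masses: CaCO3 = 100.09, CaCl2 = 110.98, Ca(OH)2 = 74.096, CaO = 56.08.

n(CaO) = 249.9 / 56.08 = 4.4561 mol.
Reaction (1): CaO→Ca(OH)2 ratio 1:1 ⇒ n(Ca(OH)2) = 4.4561 mol.
Reaction (2): Ca(OH)2→CaCO3 ratio 1:1 ⇒ n(CaCO3) = 4.4561 mol.
Reaction (3): CaCO3→CaCl2 ratio 1:1 ⇒ n(CaCl2) = 4.4561 mol.
Mass of CaCl2 = 4.4561 × 110.98 = 494.54 g.

494.5 g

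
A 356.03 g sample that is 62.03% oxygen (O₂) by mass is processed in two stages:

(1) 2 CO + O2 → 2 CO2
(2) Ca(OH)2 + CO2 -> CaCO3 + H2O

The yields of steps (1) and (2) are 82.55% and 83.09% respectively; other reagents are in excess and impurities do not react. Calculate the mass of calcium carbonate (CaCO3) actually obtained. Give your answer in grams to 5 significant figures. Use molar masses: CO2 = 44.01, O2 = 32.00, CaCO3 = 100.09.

947.60 g

Pure O2 = 356.03 × 0.6203 = 220.845 g.
n(O2) = 220.845 / 32.00 = 6.90142 mol.
Step 1 (O2:CO2 = 1:2): theoretical n(CO2) = 13.8028 mol; at 82.55% yield, n(CO2) = 11.3942 mol.
Step 2 (CO2:CaCO3 = 1:1): theoretical n(CaCO3) = 11.3942 mol, so theoretical mass = 11.3942 × 100.09 = 1140.45 g.
At 83.09% yield, actual mass of CaCO3 = 1140.45 × 0.8309 = 947.600 g.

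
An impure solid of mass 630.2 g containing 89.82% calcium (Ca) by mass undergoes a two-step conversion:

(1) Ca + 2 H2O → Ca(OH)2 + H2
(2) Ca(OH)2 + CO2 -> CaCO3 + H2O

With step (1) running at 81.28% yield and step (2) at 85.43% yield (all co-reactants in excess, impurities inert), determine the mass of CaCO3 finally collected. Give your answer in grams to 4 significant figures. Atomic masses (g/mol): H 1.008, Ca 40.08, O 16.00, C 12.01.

981.5 g

Pure Ca = 630.2 × 0.8982 = 566.05 g.
M(Ca) = 40.08 g/mol.
M(CaCO3) = 40.08 + 12.01 + 3(16.00) = 100.09 g/mol.
n(Ca) = 566.05 / 40.08 = 14.123 mol.
Step 1 (Ca:Ca(OH)2 = 1:1): theoretical n(Ca(OH)2) = 14.123 mol; at 81.28% yield, n(Ca(OH)2) = 11.479 mol.
Step 2 (Ca(OH)2:CaCO3 = 1:1): theoretical n(CaCO3) = 11.479 mol, so theoretical mass = 11.479 × 100.09 = 1148.9 g.
At 85.43% yield, actual mass of CaCO3 = 1148.9 × 0.8543 = 981.54 g.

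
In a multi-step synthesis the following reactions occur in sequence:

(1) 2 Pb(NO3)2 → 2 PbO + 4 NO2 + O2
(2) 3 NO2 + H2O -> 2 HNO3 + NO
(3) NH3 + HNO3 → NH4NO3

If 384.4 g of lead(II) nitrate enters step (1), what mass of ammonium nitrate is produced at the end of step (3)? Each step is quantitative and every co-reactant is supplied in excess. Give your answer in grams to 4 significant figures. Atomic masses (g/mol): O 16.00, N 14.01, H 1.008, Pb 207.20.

M(Pb(NO3)2) = 207.20 + 2(14.01) + 6(16.00) = 331.22 g/mol.
M(NH4NO3) = 2(14.01) + 4(1.008) + 3(16.00) = 80.052 g/mol.
n(Pb(NO3)2) = 384.4 / 331.22 = 1.1606 mol.
Reaction (1): Pb(NO3)2→NO2 ratio 2:4 ⇒ n(NO2) = 2.3211 mol.
Reaction (2): NO2→HNO3 ratio 3:2 ⇒ n(HNO3) = 1.5474 mol.
Reaction (3): HNO3→NH4NO3 ratio 1:1 ⇒ n(NH4NO3) = 1.5474 mol.
Mass of NH4NO3 = 1.5474 × 80.052 = 123.87 g.

123.9 g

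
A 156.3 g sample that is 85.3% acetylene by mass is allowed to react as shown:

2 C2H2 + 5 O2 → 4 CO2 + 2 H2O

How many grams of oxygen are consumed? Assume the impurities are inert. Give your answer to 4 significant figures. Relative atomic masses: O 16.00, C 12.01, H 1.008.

409.7 g

Mass of pure C2H2 = 156.3 g × 0.853 = 133.32 g.
M(C2H2) = 2(12.01) + 2(1.008) = 26.036 g/mol.
M(O2) = 2(16.00) = 32.00 g/mol.
n(C2H2) = 133.32 g / 26.036 g/mol = 5.1208 mol.
From the equation the C2H2:O2 mole ratio is 2:5, so n(O2) = 5.1208 × 5/2 = 12.802 mol.
Mass of O2 = 12.802 mol × 32.00 g/mol = 409.66 g.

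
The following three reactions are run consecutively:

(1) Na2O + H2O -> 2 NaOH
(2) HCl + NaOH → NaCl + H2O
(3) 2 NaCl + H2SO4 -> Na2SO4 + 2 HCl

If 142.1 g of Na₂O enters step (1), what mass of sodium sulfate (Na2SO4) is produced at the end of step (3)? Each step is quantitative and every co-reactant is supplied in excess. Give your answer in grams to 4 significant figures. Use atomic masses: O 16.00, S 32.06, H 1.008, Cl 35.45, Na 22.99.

M(Na2O) = 2(22.99) + 16.00 = 61.98 g/mol.
M(Na2SO4) = 2(22.99) + 32.06 + 4(16.00) = 142.04 g/mol.
n(Na2O) = 142.1 / 61.98 = 2.2927 mol.
Reaction (1): Na2O→NaOH ratio 1:2 ⇒ n(NaOH) = 4.5854 mol.
Reaction (2): NaOH→NaCl ratio 1:1 ⇒ n(NaCl) = 4.5854 mol.
Reaction (3): NaCl→Na2SO4 ratio 2:1 ⇒ n(Na2SO4) = 2.2927 mol.
Mass of Na2SO4 = 2.2927 × 142.04 = 325.65 g.

325.7 g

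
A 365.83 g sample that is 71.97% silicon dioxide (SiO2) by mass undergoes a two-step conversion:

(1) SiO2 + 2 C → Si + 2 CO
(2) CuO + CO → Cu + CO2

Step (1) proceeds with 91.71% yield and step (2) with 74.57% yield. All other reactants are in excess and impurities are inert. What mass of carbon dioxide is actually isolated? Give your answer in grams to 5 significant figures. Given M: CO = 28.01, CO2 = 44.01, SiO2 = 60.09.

263.75 g

Pure SiO2 = 365.83 × 0.7197 = 263.288 g.
n(SiO2) = 263.288 / 60.09 = 4.38156 mol.
Step 1 (SiO2:CO = 1:2): theoretical n(CO) = 8.76312 mol; at 91.71% yield, n(CO) = 8.03665 mol.
Step 2 (CO:CO2 = 1:1): theoretical n(CO2) = 8.03665 mol, so theoretical mass = 8.03665 × 44.01 = 353.693 g.
At 74.57% yield, actual mass of CO2 = 353.693 × 0.7457 = 263.749 g.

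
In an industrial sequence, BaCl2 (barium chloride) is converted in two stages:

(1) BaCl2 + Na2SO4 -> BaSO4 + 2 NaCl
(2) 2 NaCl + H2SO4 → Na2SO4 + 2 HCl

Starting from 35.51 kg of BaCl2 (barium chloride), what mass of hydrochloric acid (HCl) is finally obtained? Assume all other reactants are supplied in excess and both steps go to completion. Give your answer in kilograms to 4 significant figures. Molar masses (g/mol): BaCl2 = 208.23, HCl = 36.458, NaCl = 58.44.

12.43 kg

35.51 kg = 35510 g.
n(BaCl2) = 35510 / 208.23 = 170.53 mol.
Step 1 gives a 1:2 ratio of BaCl2 to NaCl, so n(NaCl) = 341.07 mol.
In step 2 the NaCl:HCl ratio is 2:2, so n(HCl) = 341.07 mol.
Mass of HCl = 341.07 × 36.458 = 12435 g = 12.43 kg.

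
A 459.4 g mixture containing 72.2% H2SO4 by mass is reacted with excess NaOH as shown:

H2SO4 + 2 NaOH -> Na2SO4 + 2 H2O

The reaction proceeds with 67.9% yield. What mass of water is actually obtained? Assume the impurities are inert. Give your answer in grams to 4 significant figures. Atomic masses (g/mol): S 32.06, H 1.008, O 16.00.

Pure H2SO4 available = 459.4 g × 0.722 = 331.69 g.
M(H2SO4) = 2(1.008) + 32.06 + 4(16.00) = 98.076 g/mol.
M(H2O) = 2(1.008) + 16.00 = 18.016 g/mol.
n(H2SO4) = 331.69 g / 98.076 g/mol = 3.3819 mol.
From the equation the H2SO4:H2O mole ratio is 1:2, so n(H2O) = 3.3819 × 2/1 = 6.7639 mol.
Mass of H2O = 6.7639 mol × 18.016 g/mol = 121.86 g.
Actual mass collected = 121.86 g × 0.679 = 82.742 g.

82.74 g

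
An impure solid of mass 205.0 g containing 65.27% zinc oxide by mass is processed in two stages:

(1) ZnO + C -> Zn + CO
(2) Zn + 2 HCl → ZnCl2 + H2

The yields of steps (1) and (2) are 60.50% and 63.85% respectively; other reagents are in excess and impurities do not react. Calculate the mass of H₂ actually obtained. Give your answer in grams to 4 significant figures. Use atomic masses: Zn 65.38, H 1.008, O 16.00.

1.280 g

Pure ZnO = 205.0 × 0.6527 = 133.80 g.
M(ZnO) = 65.38 + 16.00 = 81.38 g/mol.
M(H2) = 2(1.008) = 2.016 g/mol.
n(ZnO) = 133.80 / 81.38 = 1.6442 mol.
Step 1 (ZnO:Zn = 1:1): theoretical n(Zn) = 1.6442 mol; at 60.50% yield, n(Zn) = 0.99473 mol.
Step 2 (Zn:H2 = 1:1): theoretical n(H2) = 0.99473 mol, so theoretical mass = 0.99473 × 2.016 = 2.0054 g.
At 63.85% yield, actual mass of H2 = 2.0054 × 0.6385 = 1.2804 g.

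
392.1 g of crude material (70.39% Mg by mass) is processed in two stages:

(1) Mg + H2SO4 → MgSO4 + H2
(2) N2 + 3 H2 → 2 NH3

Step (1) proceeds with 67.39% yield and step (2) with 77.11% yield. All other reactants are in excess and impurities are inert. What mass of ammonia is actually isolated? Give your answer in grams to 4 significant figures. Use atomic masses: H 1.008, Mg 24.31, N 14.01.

Pure Mg = 392.1 × 0.7039 = 276.00 g.
M(Mg) = 24.31 g/mol.
M(NH3) = 14.01 + 3(1.008) = 17.034 g/mol.
n(Mg) = 276.00 / 24.31 = 11.353 mol.
Step 1 (Mg:H2 = 1:1): theoretical n(H2) = 11.353 mol; at 67.39% yield, n(H2) = 7.6510 mol.
Step 2 (H2:NH3 = 3:2): theoretical n(NH3) = 5.1007 mol, so theoretical mass = 5.1007 × 17.034 = 86.885 g.
At 77.11% yield, actual mass of NH3 = 86.885 × 0.7711 = 66.997 g.

67.00 g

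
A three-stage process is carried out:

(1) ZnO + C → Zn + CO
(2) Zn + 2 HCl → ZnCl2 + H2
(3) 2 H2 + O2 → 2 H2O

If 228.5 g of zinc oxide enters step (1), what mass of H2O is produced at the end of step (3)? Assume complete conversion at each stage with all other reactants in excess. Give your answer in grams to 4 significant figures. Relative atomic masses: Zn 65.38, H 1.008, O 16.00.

M(ZnO) = 65.38 + 16.00 = 81.38 g/mol.
M(H2O) = 2(1.008) + 16.00 = 18.016 g/mol.
n(ZnO) = 228.5 / 81.38 = 2.8078 mol.
Reaction (1): ZnO→Zn ratio 1:1 ⇒ n(Zn) = 2.8078 mol.
Reaction (2): Zn→H2 ratio 1:1 ⇒ n(H2) = 2.8078 mol.
Reaction (3): H2→H2O ratio 2:2 ⇒ n(H2O) = 2.8078 mol.
Mass of H2O = 2.8078 × 18.016 = 50.586 g.

50.59 g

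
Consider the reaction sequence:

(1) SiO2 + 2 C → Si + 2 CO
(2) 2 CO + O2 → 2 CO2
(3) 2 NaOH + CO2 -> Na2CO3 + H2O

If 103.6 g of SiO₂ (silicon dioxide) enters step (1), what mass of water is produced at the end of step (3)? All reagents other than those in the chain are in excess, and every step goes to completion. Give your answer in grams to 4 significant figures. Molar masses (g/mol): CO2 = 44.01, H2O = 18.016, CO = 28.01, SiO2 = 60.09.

62.12 g

n(SiO2) = 103.6 / 60.09 = 1.7241 mol.
Reaction (1): SiO2→CO ratio 1:2 ⇒ n(CO) = 3.4482 mol.
Reaction (2): CO→CO2 ratio 2:2 ⇒ n(CO2) = 3.4482 mol.
Reaction (3): CO2→H2O ratio 1:1 ⇒ n(H2O) = 3.4482 mol.
Mass of H2O = 3.4482 × 18.016 = 62.122 g.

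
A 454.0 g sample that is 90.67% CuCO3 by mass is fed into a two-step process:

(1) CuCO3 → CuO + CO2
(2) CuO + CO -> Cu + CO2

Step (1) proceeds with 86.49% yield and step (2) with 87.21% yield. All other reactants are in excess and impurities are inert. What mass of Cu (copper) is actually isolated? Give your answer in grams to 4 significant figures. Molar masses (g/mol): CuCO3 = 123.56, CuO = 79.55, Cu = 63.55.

159.7 g

Pure CuCO3 = 454.0 × 0.9067 = 411.64 g.
n(CuCO3) = 411.64 / 123.56 = 3.3315 mol.
Step 1 (CuCO3:CuO = 1:1): theoretical n(CuO) = 3.3315 mol; at 86.49% yield, n(CuO) = 2.8814 mol.
Step 2 (CuO:Cu = 1:1): theoretical n(Cu) = 2.8814 mol, so theoretical mass = 2.8814 × 63.55 = 183.11 g.
At 87.21% yield, actual mass of Cu = 183.11 × 0.8721 = 159.69 g.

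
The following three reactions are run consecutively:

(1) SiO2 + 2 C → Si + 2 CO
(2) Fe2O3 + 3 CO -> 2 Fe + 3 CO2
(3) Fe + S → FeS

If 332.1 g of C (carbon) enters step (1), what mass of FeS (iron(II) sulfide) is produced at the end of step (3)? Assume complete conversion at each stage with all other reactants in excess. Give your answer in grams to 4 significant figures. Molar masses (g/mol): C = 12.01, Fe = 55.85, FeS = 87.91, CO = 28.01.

1621 g

n(C) = 332.1 / 12.01 = 27.652 mol.
Reaction (1): C→CO ratio 2:2 ⇒ n(CO) = 27.652 mol.
Reaction (2): CO→Fe ratio 3:2 ⇒ n(Fe) = 18.435 mol.
Reaction (3): Fe→FeS ratio 1:1 ⇒ n(FeS) = 18.435 mol.
Mass of FeS = 18.435 × 87.91 = 1620.6 g.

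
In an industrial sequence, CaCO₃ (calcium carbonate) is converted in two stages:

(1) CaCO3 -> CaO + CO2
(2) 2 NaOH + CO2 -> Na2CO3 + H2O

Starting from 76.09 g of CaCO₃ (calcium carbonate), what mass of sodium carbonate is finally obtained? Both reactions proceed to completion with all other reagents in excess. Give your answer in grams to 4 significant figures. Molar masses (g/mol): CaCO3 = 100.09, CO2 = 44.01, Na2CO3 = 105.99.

80.58 g

n(CaCO3) = 76.090 / 100.09 = 0.76022 mol.
Step 1 gives a 1:1 ratio of CaCO3 to CO2, so n(CO2) = 0.76022 mol.
In step 2 the CO2:Na2CO3 ratio is 1:1, so n(Na2CO3) = 0.76022 mol.
Mass of Na2CO3 = 0.76022 × 105.99 = 80.575 g.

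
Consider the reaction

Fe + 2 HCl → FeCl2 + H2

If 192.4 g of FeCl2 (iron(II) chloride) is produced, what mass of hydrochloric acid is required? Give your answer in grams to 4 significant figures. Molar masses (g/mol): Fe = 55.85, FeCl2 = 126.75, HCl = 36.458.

110.7 g

n(FeCl2) = 192.40 g / 126.75 g/mol = 1.5179 mol.
From the equation the FeCl2:HCl mole ratio is 1:2, so n(HCl) = 1.5179 × 2/1 = 3.0359 mol.
Mass of HCl = 3.0359 mol × 36.458 g/mol = 110.68 g.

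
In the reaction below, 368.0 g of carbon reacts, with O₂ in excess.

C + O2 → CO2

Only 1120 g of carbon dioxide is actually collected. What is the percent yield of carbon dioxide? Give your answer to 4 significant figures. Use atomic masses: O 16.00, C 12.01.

83.05 %

M(C) = 12.01 g/mol.
M(CO2) = 12.01 + 2(16.00) = 44.01 g/mol.
n(C) = 368.00 g / 12.01 g/mol = 30.641 mol.
From the equation the C:CO2 mole ratio is 1:1, so n(CO2) = 30.641 × 1/1 = 30.641 mol.
Mass of CO2 = 30.641 mol × 44.01 g/mol = 1348.5 g.
This is the theoretical yield. Percent yield = 1120 g / 1348.5 g × 100% = 83.054%.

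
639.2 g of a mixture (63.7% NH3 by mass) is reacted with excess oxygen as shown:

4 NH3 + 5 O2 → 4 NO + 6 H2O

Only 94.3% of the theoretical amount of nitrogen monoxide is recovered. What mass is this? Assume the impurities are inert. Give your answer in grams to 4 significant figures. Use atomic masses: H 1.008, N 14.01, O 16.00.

676.5 g

Pure NH3 available = 639.2 g × 0.637 = 407.17 g.
M(NH3) = 14.01 + 3(1.008) = 17.034 g/mol.
M(NO) = 14.01 + 16.00 = 30.01 g/mol.
n(NH3) = 407.17 g / 17.034 g/mol = 23.903 mol.
From the equation the NH3:NO mole ratio is 4:4, so n(NO) = 23.903 × 4/4 = 23.903 mol.
Mass of NO = 23.903 mol × 30.01 g/mol = 717.34 g.
Actual mass collected = 717.34 g × 0.943 = 676.45 g.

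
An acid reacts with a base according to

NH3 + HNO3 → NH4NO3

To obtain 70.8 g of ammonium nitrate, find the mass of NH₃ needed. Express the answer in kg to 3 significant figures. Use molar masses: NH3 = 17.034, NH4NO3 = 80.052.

n(NH4NO3) = 70.80 g / 80.052 g/mol = 0.8844 mol.
From the equation the NH4NO3:NH3 mole ratio is 1:1, so n(NH3) = 0.8844 × 1/1 = 0.8844 mol.
Mass of NH3 = 0.8844 mol × 17.034 g/mol = 15.07 g.
Converting to kg: 15.07 g = 0.0151 kg.

0.0151 kg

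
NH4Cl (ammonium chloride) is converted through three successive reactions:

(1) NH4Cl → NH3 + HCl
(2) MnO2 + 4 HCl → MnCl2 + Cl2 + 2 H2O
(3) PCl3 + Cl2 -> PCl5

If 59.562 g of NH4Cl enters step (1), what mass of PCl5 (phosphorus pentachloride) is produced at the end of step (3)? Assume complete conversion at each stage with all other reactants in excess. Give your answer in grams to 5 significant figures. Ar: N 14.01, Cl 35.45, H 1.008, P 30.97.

57.962 g

M(NH4Cl) = 14.01 + 4(1.008) + 35.45 = 53.492 g/mol.
M(PCl5) = 30.97 + 5(35.45) = 208.22 g/mol.
n(NH4Cl) = 59.562 / 53.492 = 1.11347 mol.
Reaction (1): NH4Cl→HCl ratio 1:1 ⇒ n(HCl) = 1.11347 mol.
Reaction (2): HCl→Cl2 ratio 4:1 ⇒ n(Cl2) = 0.278369 mol.
Reaction (3): Cl2→PCl5 ratio 1:1 ⇒ n(PCl5) = 0.278369 mol.
Mass of PCl5 = 0.278369 × 208.22 = 57.9619 g.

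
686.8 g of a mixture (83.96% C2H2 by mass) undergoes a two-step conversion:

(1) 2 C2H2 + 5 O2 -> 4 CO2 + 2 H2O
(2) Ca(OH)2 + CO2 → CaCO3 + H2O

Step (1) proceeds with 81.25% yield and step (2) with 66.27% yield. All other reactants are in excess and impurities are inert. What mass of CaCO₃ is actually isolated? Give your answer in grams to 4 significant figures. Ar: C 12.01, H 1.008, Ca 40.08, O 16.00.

2387 g

Pure C2H2 = 686.8 × 0.8396 = 576.64 g.
M(C2H2) = 2(12.01) + 2(1.008) = 26.036 g/mol.
M(CaCO3) = 40.08 + 12.01 + 3(16.00) = 100.09 g/mol.
n(C2H2) = 576.64 / 26.036 = 22.148 mol.
Step 1 (C2H2:CO2 = 2:4): theoretical n(CO2) = 44.295 mol; at 81.25% yield, n(CO2) = 35.990 mol.
Step 2 (CO2:CaCO3 = 1:1): theoretical n(CaCO3) = 35.990 mol, so theoretical mass = 35.990 × 100.09 = 3602.2 g.
At 66.27% yield, actual mass of CaCO3 = 3602.2 × 0.6627 = 2387.2 g.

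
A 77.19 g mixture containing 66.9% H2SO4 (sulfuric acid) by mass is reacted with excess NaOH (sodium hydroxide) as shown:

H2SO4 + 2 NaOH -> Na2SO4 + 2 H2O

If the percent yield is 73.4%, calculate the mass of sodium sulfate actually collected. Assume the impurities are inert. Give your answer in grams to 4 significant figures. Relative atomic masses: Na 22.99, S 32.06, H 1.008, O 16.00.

54.89 g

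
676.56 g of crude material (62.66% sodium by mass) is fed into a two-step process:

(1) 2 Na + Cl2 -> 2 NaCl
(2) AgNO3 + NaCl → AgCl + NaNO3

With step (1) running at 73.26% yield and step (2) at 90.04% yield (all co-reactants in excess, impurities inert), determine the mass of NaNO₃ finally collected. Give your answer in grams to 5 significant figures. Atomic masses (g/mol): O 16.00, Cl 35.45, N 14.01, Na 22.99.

1033.9 g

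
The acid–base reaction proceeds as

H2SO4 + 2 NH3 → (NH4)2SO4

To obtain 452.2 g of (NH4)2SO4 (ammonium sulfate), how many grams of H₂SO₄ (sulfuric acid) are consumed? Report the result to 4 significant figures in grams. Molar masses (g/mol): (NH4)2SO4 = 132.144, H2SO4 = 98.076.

n((NH4)2SO4) = 452.20 g / 132.144 g/mol = 3.4220 mol.
From the equation the (NH4)2SO4:H2SO4 mole ratio is 1:1, so n(H2SO4) = 3.4220 × 1/1 = 3.4220 mol.
Mass of H2SO4 = 3.4220 mol × 98.076 g/mol = 335.62 g.

335.6 g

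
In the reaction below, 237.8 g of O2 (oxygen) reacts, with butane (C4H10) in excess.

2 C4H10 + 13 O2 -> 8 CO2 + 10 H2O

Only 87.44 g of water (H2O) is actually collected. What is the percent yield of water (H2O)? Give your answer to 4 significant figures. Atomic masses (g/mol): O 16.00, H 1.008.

84.90 %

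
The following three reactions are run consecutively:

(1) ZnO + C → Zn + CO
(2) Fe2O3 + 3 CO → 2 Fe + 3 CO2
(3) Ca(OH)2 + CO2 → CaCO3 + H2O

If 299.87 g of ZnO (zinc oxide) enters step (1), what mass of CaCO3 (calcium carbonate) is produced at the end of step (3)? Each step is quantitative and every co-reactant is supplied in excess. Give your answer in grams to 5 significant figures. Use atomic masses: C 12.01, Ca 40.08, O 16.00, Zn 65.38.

368.81 g

M(ZnO) = 65.38 + 16.00 = 81.38 g/mol.
M(CaCO3) = 40.08 + 12.01 + 3(16.00) = 100.09 g/mol.
n(ZnO) = 299.87 / 81.38 = 3.68481 mol.
Reaction (1): ZnO→CO ratio 1:1 ⇒ n(CO) = 3.68481 mol.
Reaction (2): CO→CO2 ratio 3:3 ⇒ n(CO2) = 3.68481 mol.
Reaction (3): CO2→CaCO3 ratio 1:1 ⇒ n(CaCO3) = 3.68481 mol.
Mass of CaCO3 = 3.68481 × 100.09 = 368.813 g.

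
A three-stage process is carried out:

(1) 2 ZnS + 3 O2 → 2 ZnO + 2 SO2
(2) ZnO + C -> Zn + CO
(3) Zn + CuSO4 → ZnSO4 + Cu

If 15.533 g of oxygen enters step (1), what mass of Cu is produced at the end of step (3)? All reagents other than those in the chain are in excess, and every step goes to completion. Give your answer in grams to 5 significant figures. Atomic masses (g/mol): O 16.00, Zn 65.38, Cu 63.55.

M(O2) = 2(16.00) = 32.00 g/mol.
M(Cu) = 63.55 g/mol.
n(O2) = 15.533 / 32.00 = 0.485406 mol.
Reaction (1): O2→ZnO ratio 3:2 ⇒ n(ZnO) = 0.323604 mol.
Reaction (2): ZnO→Zn ratio 1:1 ⇒ n(Zn) = 0.323604 mol.
Reaction (3): Zn→Cu ratio 1:1 ⇒ n(Cu) = 0.323604 mol.
Mass of Cu = 0.323604 × 63.55 = 20.5650 g.

20.565 g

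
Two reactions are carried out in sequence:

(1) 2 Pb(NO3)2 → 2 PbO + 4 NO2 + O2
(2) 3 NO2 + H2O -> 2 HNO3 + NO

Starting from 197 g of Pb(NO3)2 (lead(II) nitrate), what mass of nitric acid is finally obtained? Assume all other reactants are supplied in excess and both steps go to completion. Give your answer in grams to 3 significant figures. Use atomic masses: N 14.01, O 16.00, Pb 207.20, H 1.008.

50.0 g

M(Pb(NO3)2) = 207.20 + 2(14.01) + 6(16.00) = 331.22 g/mol.
M(HNO3) = 1.008 + 14.01 + 3(16.00) = 63.018 g/mol.
n(Pb(NO3)2) = 197.0 / 331.22 = 0.5948 mol.
Step 1 gives a 2:4 ratio of Pb(NO3)2 to NO2, so n(NO2) = 1.190 mol.
In step 2 the NO2:HNO3 ratio is 3:2, so n(HNO3) = 0.7930 mol.
Mass of HNO3 = 0.7930 × 63.018 = 49.98 g.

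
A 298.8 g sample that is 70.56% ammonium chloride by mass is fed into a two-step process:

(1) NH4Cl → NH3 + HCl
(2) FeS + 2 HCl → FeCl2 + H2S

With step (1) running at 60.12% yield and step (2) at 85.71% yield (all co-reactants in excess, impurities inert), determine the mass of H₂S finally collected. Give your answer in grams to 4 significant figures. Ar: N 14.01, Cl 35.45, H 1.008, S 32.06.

34.60 g

Pure NH4Cl = 298.8 × 0.7056 = 210.83 g.
M(NH4Cl) = 14.01 + 4(1.008) + 35.45 = 53.492 g/mol.
M(H2S) = 2(1.008) + 32.06 = 34.076 g/mol.
n(NH4Cl) = 210.83 / 53.492 = 3.9414 mol.
Step 1 (NH4Cl:HCl = 1:1): theoretical n(HCl) = 3.9414 mol; at 60.12% yield, n(HCl) = 2.3696 mol.
Step 2 (HCl:H2S = 2:1): theoretical n(H2S) = 1.1848 mol, so theoretical mass = 1.1848 × 34.076 = 40.373 g.
At 85.71% yield, actual mass of H2S = 40.373 × 0.8571 = 34.603 g.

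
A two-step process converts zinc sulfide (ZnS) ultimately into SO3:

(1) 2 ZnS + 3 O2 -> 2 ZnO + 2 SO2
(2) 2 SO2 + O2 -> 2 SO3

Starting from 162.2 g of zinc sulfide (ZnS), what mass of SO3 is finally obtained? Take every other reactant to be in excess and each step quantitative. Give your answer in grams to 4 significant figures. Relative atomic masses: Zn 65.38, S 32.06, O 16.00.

133.3 g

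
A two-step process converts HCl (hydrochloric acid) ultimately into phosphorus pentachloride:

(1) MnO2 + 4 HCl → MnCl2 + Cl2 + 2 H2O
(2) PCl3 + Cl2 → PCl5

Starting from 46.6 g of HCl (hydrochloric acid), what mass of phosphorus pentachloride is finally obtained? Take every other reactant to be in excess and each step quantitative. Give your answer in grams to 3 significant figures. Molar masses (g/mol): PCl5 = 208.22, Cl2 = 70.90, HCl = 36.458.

66.5 g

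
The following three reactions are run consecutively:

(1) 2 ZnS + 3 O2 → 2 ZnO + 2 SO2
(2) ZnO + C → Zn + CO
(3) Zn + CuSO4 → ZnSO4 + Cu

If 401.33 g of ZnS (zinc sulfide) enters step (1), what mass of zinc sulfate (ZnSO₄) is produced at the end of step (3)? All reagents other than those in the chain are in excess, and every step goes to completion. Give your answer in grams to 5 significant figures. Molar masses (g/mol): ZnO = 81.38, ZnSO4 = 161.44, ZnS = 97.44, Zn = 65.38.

n(ZnS) = 401.33 / 97.44 = 4.11874 mol.
Reaction (1): ZnS→ZnO ratio 2:2 ⇒ n(ZnO) = 4.11874 mol.
Reaction (2): ZnO→Zn ratio 1:1 ⇒ n(Zn) = 4.11874 mol.
Reaction (3): Zn→ZnSO4 ratio 1:1 ⇒ n(ZnSO4) = 4.11874 mol.
Mass of ZnSO4 = 4.11874 × 161.44 = 664.929 g.

664.93 g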